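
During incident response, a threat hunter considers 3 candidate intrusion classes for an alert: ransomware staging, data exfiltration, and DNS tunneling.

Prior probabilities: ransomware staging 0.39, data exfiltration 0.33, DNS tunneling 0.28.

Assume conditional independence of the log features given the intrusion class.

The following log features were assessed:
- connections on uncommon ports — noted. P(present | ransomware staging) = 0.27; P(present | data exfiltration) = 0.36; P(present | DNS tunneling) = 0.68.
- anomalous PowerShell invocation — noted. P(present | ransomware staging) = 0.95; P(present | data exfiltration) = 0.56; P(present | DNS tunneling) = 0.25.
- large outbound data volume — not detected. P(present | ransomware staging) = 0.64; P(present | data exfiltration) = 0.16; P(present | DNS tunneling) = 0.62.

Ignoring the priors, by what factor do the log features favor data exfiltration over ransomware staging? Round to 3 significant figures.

1.83

Take the product of per-log feature likelihoods under each hypothesis (using 1 − P(present | H) for each absent log feature), then divide.
  data exfiltration: 0.36 × 0.56 × (1 − 0.16) = 0.16934
  ransomware staging: 0.27 × 0.95 × (1 − 0.64) = 0.09234
Bayes factor = 0.16934 / 0.09234 ≈ 1.83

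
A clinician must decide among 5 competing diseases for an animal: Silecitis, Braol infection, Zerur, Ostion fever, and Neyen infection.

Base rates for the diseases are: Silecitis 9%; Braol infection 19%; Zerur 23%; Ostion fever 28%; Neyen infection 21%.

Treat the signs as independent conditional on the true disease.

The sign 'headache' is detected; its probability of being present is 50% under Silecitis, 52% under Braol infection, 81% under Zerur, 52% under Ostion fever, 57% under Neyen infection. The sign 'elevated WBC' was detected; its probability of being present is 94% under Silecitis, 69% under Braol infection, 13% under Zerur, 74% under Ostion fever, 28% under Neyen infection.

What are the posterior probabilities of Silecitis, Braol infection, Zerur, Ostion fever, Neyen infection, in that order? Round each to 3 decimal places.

0.153, 0.247, 0.088, 0.390, 0.121

Multiply each prior by the joint likelihood of the sign pattern:
  Silecitis: 0.09 × 0.50 × 0.94 = 0.0423
  Braol infection: 0.19 × 0.52 × 0.69 = 0.068172
  Zerur: 0.23 × 0.81 × 0.13 = 0.024219
  Ostion fever: 0.28 × 0.52 × 0.74 = 0.10774
  Neyen infection: 0.21 × 0.57 × 0.28 = 0.033516
Marginal likelihood of the evidence = 0.27595.
P(Silecitis | evidence) = 0.0423 / 0.27595 ≈ 0.153
P(Braol infection | evidence) = 0.068172 / 0.27595 ≈ 0.247
P(Zerur | evidence) = 0.024219 / 0.27595 ≈ 0.088
P(Ostion fever | evidence) = 0.10774 / 0.27595 ≈ 0.390
P(Neyen infection | evidence) = 0.033516 / 0.27595 ≈ 0.121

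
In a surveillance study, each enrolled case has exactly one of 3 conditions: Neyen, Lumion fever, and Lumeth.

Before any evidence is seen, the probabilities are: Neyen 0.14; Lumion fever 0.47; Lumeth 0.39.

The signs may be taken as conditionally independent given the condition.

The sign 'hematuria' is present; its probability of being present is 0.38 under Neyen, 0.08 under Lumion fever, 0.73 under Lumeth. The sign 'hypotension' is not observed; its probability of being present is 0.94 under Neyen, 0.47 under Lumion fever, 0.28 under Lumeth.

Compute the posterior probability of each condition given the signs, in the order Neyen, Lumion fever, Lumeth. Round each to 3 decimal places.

By Bayes' rule with conditional independence, the unnormalized weight for each hypothesis is prior × ∏ likelihoods (using 1 − P(present | H) for each absent sign):
  Neyen: 0.14 × 0.38 × (1 − 0.94) = 0.003192
  Lumion fever: 0.47 × 0.08 × (1 − 0.47) = 0.019928
  Lumeth: 0.39 × 0.73 × (1 − 0.28) = 0.20498
The unnormalized weights sum to 0.2281.
P(Neyen | evidence) = 0.003192 / 0.2281 ≈ 0.014
P(Lumion fever | evidence) = 0.019928 / 0.2281 ≈ 0.087
P(Lumeth | evidence) = 0.20498 / 0.2281 ≈ 0.899

0.014, 0.087, 0.899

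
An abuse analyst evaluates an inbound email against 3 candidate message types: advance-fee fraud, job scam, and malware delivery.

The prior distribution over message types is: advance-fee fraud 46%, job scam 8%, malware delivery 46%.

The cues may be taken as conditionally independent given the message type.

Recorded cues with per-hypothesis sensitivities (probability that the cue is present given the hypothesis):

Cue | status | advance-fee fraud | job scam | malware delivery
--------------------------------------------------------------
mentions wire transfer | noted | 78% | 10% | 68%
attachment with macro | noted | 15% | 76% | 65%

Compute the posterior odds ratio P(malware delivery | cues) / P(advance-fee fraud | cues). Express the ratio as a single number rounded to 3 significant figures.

3.78

Posterior odds equal prior odds times the likelihood ratio; only the two competing hypotheses matter.
  malware delivery: 0.46 × 0.68 × 0.65 = 0.20332
  advance-fee fraud: 0.46 × 0.78 × 0.15 = 0.05382
Posterior odds = 0.20332 / 0.05382 ≈ 3.78.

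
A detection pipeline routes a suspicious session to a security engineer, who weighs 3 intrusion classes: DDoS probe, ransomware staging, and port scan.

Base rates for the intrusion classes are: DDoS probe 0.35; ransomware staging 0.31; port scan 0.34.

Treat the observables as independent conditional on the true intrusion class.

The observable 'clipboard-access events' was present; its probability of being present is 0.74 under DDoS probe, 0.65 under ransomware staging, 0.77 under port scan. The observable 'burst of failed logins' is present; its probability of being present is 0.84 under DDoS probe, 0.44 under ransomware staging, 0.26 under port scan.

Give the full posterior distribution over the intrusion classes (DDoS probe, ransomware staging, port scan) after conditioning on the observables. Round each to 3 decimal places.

Multiply each prior by the joint likelihood of the observable pattern:
  DDoS probe: 0.35 × 0.74 × 0.84 = 0.21756
  ransomware staging: 0.31 × 0.65 × 0.44 = 0.08866
  port scan: 0.34 × 0.77 × 0.26 = 0.068068
Normalizing constant Z = 0.21756 + 0.08866 + 0.068068 = 0.37429.
P(DDoS probe | evidence) = 0.21756 / 0.37429 ≈ 0.581
P(ransomware staging | evidence) = 0.08866 / 0.37429 ≈ 0.237
P(port scan | evidence) = 0.068068 / 0.37429 ≈ 0.182

0.581, 0.237, 0.182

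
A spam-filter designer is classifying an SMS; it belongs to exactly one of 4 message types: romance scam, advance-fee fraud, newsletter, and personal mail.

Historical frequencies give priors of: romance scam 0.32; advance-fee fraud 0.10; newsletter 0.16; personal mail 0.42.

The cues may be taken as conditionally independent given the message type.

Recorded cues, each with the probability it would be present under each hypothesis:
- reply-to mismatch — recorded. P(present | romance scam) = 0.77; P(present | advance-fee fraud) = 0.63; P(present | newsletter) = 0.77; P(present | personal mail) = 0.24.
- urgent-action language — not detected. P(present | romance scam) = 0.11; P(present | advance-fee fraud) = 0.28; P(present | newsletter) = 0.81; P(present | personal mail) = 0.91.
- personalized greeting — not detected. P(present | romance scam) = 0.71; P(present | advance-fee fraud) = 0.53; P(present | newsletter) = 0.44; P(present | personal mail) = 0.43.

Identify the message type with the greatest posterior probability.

romance scam

Multiply each prior by the joint likelihood of the cue pattern (using 1 − P(present | H) for each absent cue):
  romance scam: 0.32 × 0.77 × (1 − 0.11) × (1 − 0.71) = 0.063596
  advance-fee fraud: 0.10 × 0.63 × (1 − 0.28) × (1 − 0.53) = 0.021319
  newsletter: 0.16 × 0.77 × (1 − 0.81) × (1 − 0.44) = 0.013108
  personal mail: 0.42 × 0.24 × (1 − 0.91) × (1 − 0.43) = 0.005171
Normalizing constant Z = 0.063596 + 0.021319 + 0.013108 + 0.005171 = 0.10319.
P(romance scam | evidence) ≈ 0.063596 / 0.10319 ≈ 0.616
P(advance-fee fraud | evidence) ≈ 0.021319 / 0.10319 ≈ 0.207
P(newsletter | evidence) ≈ 0.013108 / 0.10319 ≈ 0.127
P(personal mail | evidence) ≈ 0.005171 / 0.10319 ≈ 0.050
The largest is 0.616, so romance scam is most probable.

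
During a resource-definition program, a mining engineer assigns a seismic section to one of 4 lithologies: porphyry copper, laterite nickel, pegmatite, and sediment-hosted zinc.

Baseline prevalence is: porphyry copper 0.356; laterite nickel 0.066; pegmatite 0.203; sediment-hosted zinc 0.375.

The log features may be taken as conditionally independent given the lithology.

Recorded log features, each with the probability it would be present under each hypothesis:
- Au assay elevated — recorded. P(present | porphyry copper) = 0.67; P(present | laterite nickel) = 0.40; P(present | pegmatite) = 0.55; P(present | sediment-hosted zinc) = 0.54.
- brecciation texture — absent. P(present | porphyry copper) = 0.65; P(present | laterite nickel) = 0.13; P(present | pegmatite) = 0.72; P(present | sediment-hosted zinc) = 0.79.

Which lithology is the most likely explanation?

porphyry copper

By Bayes' rule with conditional independence, the unnormalized weight for each hypothesis is prior × ∏ likelihoods (using 1 − P(present | H) for each absent log feature):
  porphyry copper: 0.356 × 0.67 × (1 − 0.65) = 0.083482
  laterite nickel: 0.066 × 0.40 × (1 − 0.13) = 0.022968
  pegmatite: 0.203 × 0.55 × (1 − 0.72) = 0.031262
  sediment-hosted zinc: 0.375 × 0.54 × (1 − 0.79) = 0.042525
Marginal likelihood of the evidence = 0.18024.
P(porphyry copper | evidence) ≈ 0.083482 / 0.18024 ≈ 0.463
P(laterite nickel | evidence) ≈ 0.022968 / 0.18024 ≈ 0.127
P(pegmatite | evidence) ≈ 0.031262 / 0.18024 ≈ 0.173
P(sediment-hosted zinc | evidence) ≈ 0.042525 / 0.18024 ≈ 0.236
The largest is 0.463, so porphyry copper is most probable.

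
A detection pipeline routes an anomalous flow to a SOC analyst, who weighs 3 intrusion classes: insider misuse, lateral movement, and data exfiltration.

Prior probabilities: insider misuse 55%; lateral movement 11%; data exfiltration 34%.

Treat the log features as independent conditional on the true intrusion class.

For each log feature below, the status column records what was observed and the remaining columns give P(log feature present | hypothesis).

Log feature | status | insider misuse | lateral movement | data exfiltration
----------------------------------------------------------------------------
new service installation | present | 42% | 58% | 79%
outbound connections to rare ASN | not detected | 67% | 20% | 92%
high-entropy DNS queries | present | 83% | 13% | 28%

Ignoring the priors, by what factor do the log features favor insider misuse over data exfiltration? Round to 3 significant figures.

Take the product of per-log feature likelihoods under each hypothesis (using 1 − P(present | H) for each absent log feature), then divide.
  insider misuse: 0.42 × (1 − 0.67) × 0.83 = 0.11504
  data exfiltration: 0.79 × (1 − 0.92) × 0.28 = 0.017696
Bayes factor = 0.11504 / 0.017696 ≈ 6.50

6.50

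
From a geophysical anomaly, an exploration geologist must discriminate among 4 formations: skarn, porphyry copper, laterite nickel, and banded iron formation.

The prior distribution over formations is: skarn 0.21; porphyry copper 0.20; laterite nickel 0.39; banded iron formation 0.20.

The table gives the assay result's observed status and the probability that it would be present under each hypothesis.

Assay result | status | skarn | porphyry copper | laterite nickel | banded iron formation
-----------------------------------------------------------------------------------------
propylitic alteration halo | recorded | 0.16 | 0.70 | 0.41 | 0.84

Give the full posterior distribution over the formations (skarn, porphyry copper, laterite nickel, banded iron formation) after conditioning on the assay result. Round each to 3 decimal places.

0.067, 0.279, 0.319, 0.335

By Bayes' rule, the unnormalized weight for each hypothesis is prior × likelihood:
  skarn: 0.21 × 0.16 = 0.0336
  porphyry copper: 0.20 × 0.70 = 0.14
  laterite nickel: 0.39 × 0.41 = 0.1599
  banded iron formation: 0.20 × 0.84 = 0.168
The unnormalized weights sum to 0.5015.
P(skarn | evidence) = 0.0336 / 0.5015 ≈ 0.067
P(porphyry copper | evidence) = 0.14 / 0.5015 ≈ 0.279
P(laterite nickel | evidence) = 0.1599 / 0.5015 ≈ 0.319
P(banded iron formation | evidence) = 0.168 / 0.5015 ≈ 0.335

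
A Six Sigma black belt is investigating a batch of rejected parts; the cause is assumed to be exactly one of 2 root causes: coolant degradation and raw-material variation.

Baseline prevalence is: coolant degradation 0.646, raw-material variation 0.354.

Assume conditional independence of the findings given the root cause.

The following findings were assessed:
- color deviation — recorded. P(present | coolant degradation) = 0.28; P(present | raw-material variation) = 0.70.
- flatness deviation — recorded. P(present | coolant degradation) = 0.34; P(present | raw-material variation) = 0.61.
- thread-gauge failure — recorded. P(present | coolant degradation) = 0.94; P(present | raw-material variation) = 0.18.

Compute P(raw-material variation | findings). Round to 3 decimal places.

0.320

By Bayes' rule with conditional independence, the unnormalized weight for each hypothesis is prior × ∏ likelihoods:
  coolant degradation: 0.646 × 0.28 × 0.34 × 0.94 = 0.057809
  raw-material variation: 0.354 × 0.70 × 0.61 × 0.18 = 0.027208
The unnormalized weights sum to 0.085018.
P(raw-material variation | evidence) = 0.027208 / 0.085018 ≈ 0.320.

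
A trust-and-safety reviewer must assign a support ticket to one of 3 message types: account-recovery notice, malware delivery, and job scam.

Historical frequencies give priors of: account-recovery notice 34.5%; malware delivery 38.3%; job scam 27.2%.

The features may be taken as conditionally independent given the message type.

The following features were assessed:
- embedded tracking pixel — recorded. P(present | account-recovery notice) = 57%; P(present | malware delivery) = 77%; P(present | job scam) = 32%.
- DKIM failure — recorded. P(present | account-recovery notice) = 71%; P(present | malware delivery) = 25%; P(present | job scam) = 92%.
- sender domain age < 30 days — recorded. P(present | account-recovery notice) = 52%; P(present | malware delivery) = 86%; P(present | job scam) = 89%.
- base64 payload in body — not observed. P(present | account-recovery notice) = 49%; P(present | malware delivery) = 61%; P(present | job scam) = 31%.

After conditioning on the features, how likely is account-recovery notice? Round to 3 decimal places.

Multiply each prior by the joint likelihood of the feature pattern (using 1 − P(present | H) for each absent feature):
  account-recovery notice: 0.345 × 0.57 × 0.71 × 0.52 × (1 − 0.49) = 0.037028
  malware delivery: 0.383 × 0.77 × 0.25 × 0.86 × (1 − 0.61) = 0.024728
  job scam: 0.272 × 0.32 × 0.92 × 0.89 × (1 − 0.31) = 0.049175
Marginal likelihood of the evidence = 0.11093.
P(account-recovery notice | evidence) = 0.037028 / 0.11093 ≈ 0.334.

0.334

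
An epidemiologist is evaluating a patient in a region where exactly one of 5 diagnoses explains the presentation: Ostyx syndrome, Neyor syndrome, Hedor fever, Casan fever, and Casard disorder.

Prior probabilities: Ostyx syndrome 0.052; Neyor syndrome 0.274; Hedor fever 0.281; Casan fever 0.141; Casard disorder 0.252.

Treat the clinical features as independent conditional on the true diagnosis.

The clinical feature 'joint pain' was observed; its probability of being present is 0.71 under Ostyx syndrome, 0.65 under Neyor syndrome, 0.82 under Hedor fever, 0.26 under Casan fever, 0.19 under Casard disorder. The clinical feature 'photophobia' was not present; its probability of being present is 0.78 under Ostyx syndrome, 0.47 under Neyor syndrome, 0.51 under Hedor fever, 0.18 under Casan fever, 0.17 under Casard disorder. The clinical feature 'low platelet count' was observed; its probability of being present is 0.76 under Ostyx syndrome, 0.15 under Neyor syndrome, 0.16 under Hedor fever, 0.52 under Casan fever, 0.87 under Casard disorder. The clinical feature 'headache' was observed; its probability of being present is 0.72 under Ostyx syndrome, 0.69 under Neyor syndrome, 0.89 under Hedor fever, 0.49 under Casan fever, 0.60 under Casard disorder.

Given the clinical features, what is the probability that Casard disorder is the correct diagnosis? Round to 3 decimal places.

0.353

Multiply each prior by the joint likelihood of the clinical feature pattern (using 1 − P(present | H) for each absent clinical feature):
  Ostyx syndrome: 0.052 × 0.71 × (1 − 0.78) × 0.76 × 0.72 = 0.0044446
  Neyor syndrome: 0.274 × 0.65 × (1 − 0.47) × 0.15 × 0.69 = 0.0097697
  Hedor fever: 0.281 × 0.82 × (1 − 0.51) × 0.16 × 0.89 = 0.016078
  Casan fever: 0.141 × 0.26 × (1 − 0.18) × 0.52 × 0.49 = 0.0076596
  Casard disorder: 0.252 × 0.19 × (1 − 0.17) × 0.87 × 0.60 = 0.020744
Normalizing constant Z = 0.0044446 + 0.0097697 + 0.016078 + 0.0076596 + 0.020744 = 0.058696.
P(Casard disorder | evidence) = 0.020744 / 0.058696 ≈ 0.353.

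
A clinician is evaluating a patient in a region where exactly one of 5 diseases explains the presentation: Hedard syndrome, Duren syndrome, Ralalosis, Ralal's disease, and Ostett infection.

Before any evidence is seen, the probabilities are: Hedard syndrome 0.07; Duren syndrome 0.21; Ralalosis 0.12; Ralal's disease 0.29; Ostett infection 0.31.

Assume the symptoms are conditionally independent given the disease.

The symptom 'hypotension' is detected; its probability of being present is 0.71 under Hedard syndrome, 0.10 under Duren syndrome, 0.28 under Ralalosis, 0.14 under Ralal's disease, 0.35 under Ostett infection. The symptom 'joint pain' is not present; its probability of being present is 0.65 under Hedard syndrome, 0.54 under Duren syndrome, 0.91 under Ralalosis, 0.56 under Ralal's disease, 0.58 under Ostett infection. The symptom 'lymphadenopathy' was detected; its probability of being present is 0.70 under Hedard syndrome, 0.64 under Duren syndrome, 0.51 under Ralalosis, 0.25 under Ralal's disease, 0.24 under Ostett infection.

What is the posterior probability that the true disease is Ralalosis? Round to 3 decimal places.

0.044

By Bayes' rule with conditional independence, the unnormalized weight for each hypothesis is prior × ∏ likelihoods (using 1 − P(present | H) for each absent symptom):
  Hedard syndrome: 0.07 × 0.71 × (1 − 0.65) × 0.70 = 0.012176
  Duren syndrome: 0.21 × 0.10 × (1 − 0.54) × 0.64 = 0.0061824
  Ralalosis: 0.12 × 0.28 × (1 − 0.91) × 0.51 = 0.0015422
  Ralal's disease: 0.29 × 0.14 × (1 − 0.56) × 0.25 = 0.004466
  Ostett infection: 0.31 × 0.35 × (1 − 0.58) × 0.24 = 0.010937
Marginal likelihood of the evidence = 0.035304.
P(Ralalosis | evidence) = 0.0015422 / 0.035304 ≈ 0.044.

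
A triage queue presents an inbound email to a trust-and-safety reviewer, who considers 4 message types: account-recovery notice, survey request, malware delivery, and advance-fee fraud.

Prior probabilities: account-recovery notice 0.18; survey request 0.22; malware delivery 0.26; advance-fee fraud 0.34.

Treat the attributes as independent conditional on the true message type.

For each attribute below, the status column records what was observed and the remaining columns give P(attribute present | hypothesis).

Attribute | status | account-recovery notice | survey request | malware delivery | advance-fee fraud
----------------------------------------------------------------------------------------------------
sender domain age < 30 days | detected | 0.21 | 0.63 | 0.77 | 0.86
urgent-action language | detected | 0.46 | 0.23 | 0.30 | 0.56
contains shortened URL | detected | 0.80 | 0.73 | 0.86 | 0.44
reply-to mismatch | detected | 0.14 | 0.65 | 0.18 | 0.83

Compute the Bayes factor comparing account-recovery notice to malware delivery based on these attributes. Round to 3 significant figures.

Joint likelihood of the attribute pattern under each hypothesis:
  account-recovery notice: 0.21 × 0.46 × 0.80 × 0.14 = 0.010819
  malware delivery: 0.77 × 0.30 × 0.86 × 0.18 = 0.035759
Bayes factor = 0.010819 / 0.035759 ≈ 0.303

0.303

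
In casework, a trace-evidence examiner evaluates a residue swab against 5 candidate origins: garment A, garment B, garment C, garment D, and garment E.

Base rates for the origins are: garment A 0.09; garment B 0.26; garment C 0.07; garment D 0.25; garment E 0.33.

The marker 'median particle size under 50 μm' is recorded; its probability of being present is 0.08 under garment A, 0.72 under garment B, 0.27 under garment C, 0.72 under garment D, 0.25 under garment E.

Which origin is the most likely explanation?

garment B

By Bayes' rule, the unnormalized weight for each hypothesis is prior × likelihood:
  garment A: 0.09 × 0.08 = 0.0072
  garment B: 0.26 × 0.72 = 0.1872
  garment C: 0.07 × 0.27 = 0.0189
  garment D: 0.25 × 0.72 = 0.18
  garment E: 0.33 × 0.25 = 0.0825
The unnormalized weights sum to 0.4758.
P(garment A | evidence) ≈ 0.0072 / 0.4758 ≈ 0.015
P(garment B | evidence) ≈ 0.1872 / 0.4758 ≈ 0.393
P(garment C | evidence) ≈ 0.0189 / 0.4758 ≈ 0.040
P(garment D | evidence) ≈ 0.18 / 0.4758 ≈ 0.378
P(garment E | evidence) ≈ 0.0825 / 0.4758 ≈ 0.173
The largest is 0.393, so garment B is most probable.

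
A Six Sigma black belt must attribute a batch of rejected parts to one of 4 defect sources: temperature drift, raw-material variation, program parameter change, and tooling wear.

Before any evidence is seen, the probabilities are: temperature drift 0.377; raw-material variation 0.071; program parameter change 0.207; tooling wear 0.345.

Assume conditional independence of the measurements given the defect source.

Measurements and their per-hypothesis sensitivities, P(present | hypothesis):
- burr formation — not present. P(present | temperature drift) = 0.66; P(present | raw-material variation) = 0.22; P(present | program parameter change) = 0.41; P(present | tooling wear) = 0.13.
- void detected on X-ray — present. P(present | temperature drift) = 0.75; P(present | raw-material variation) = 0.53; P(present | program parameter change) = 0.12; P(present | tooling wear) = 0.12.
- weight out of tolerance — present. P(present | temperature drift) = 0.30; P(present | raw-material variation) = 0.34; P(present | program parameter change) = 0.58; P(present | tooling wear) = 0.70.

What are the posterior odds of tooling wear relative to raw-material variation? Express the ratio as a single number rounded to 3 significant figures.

Unnormalized posterior weight (prior times the measurement likelihoods) for each of the two hypotheses (using 1 − P(present | H) for each absent measurement):
  tooling wear: 0.345 × (1 − 0.13) × 0.12 × 0.70 = 0.025213
  raw-material variation: 0.071 × (1 − 0.22) × 0.53 × 0.34 = 0.0099795
Posterior odds = 0.025213 / 0.0099795 ≈ 2.53.

2.53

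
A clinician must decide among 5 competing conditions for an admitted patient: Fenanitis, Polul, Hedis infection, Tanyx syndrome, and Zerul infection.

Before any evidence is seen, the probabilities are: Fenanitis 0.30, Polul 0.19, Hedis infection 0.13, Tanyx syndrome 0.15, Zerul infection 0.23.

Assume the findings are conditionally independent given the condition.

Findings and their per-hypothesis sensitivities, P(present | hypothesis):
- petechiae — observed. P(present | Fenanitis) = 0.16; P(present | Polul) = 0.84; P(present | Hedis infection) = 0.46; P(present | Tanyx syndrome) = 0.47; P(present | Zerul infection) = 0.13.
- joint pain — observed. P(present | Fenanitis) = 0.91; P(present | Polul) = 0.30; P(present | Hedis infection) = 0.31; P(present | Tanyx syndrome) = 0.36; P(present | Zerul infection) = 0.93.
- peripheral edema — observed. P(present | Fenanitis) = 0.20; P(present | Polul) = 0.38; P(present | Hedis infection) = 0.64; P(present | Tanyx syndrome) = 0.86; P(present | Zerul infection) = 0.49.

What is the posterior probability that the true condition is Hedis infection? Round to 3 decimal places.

0.160

For each hypothesis, the unnormalized posterior weight is prior × product of the finding likelihoods:
  Fenanitis: 0.30 × 0.16 × 0.91 × 0.20 = 0.008736
  Polul: 0.19 × 0.84 × 0.30 × 0.38 = 0.018194
  Hedis infection: 0.13 × 0.46 × 0.31 × 0.64 = 0.011864
  Tanyx syndrome: 0.15 × 0.47 × 0.36 × 0.86 = 0.021827
  Zerul infection: 0.23 × 0.13 × 0.93 × 0.49 = 0.013625
The unnormalized weights sum to 0.074247.
P(Hedis infection | evidence) = 0.011864 / 0.074247 ≈ 0.160.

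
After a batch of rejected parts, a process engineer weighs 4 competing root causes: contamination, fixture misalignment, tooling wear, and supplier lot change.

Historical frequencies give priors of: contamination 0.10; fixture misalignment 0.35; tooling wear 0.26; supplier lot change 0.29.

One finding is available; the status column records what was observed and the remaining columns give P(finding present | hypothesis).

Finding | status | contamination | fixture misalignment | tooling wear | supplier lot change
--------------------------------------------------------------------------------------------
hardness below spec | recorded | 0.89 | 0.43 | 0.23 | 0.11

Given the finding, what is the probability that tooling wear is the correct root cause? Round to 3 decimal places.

0.181

For each hypothesis, the unnormalized posterior weight is prior × likelihood:
  contamination: 0.10 × 0.89 = 0.089
  fixture misalignment: 0.35 × 0.43 = 0.1505
  tooling wear: 0.26 × 0.23 = 0.0598
  supplier lot change: 0.29 × 0.11 = 0.0319
Marginal likelihood of the evidence = 0.3312.
P(tooling wear | evidence) = 0.0598 / 0.3312 ≈ 0.181.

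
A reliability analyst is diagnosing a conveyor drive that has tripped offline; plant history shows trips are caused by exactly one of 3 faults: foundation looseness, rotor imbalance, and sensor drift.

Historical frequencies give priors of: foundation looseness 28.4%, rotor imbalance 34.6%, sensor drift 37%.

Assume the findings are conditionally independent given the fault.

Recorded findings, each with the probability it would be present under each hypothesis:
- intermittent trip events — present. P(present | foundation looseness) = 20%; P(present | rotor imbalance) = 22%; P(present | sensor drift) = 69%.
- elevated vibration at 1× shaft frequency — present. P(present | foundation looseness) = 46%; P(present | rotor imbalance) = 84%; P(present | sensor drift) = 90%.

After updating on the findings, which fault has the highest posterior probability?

By Bayes' rule with conditional independence, the unnormalized weight for each hypothesis is prior × ∏ likelihoods:
  foundation looseness: 0.284 × 0.20 × 0.46 = 0.026128
  rotor imbalance: 0.346 × 0.22 × 0.84 = 0.063941
  sensor drift: 0.370 × 0.69 × 0.90 = 0.22977
Marginal likelihood of the evidence = 0.31984.
P(foundation looseness | evidence) ≈ 0.026128 / 0.31984 ≈ 0.082
P(rotor imbalance | evidence) ≈ 0.063941 / 0.31984 ≈ 0.200
P(sensor drift | evidence) ≈ 0.22977 / 0.31984 ≈ 0.718
The largest is 0.718, so sensor drift is most probable.

sensor drift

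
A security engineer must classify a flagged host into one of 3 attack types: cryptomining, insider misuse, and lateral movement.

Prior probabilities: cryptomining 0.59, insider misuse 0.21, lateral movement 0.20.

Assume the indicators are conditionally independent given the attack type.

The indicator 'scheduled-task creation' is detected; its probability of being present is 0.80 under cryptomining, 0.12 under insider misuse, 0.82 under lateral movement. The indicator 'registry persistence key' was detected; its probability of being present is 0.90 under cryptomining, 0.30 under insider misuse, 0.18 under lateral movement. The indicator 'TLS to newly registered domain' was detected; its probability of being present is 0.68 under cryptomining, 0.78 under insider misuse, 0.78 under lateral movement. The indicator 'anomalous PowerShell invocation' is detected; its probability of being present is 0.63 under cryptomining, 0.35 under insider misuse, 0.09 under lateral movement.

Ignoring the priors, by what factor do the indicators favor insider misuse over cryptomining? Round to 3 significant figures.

0.0319

Joint likelihood of the indicator pattern under each hypothesis:
  insider misuse: 0.12 × 0.30 × 0.78 × 0.35 = 0.009828
  cryptomining: 0.80 × 0.90 × 0.68 × 0.63 = 0.30845
Bayes factor = 0.009828 / 0.30845 ≈ 0.0319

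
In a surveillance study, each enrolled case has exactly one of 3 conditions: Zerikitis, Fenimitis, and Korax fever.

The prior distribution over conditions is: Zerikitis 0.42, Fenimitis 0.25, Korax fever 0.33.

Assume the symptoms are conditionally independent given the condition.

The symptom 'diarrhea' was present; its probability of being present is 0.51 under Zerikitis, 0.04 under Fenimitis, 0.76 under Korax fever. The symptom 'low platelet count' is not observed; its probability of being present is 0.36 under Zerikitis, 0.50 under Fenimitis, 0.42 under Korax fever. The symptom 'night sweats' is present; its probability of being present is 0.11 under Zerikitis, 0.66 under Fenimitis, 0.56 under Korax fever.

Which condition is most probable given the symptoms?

Korax fever

Multiply each prior by the joint likelihood of the symptom pattern (using 1 − P(present | H) for each absent symptom):
  Zerikitis: 0.42 × 0.51 × (1 − 0.36) × 0.11 = 0.01508
  Fenimitis: 0.25 × 0.04 × (1 − 0.50) × 0.66 = 0.0033
  Korax fever: 0.33 × 0.76 × (1 − 0.42) × 0.56 = 0.08146
Normalizing constant Z = 0.01508 + 0.0033 + 0.08146 = 0.09984.
P(Zerikitis | evidence) ≈ 0.01508 / 0.09984 ≈ 0.151
P(Fenimitis | evidence) ≈ 0.0033 / 0.09984 ≈ 0.033
P(Korax fever | evidence) ≈ 0.08146 / 0.09984 ≈ 0.816
The largest is 0.816, so Korax fever is most probable.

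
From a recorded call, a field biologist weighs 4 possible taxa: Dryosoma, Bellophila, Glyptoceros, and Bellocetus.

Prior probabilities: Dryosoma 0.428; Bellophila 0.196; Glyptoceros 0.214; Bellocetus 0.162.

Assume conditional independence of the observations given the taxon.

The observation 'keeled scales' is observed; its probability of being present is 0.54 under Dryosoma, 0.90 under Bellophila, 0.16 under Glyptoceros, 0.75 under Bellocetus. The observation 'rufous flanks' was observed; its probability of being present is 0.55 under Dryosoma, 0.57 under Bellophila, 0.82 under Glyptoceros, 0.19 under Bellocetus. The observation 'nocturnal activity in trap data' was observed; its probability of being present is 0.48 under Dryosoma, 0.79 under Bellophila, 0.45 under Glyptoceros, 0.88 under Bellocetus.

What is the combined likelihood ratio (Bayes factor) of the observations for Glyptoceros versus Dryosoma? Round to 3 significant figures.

0.414

Take the product of per-observation likelihoods under each hypothesis, then divide.
  Glyptoceros: 0.16 × 0.82 × 0.45 = 0.05904
  Dryosoma: 0.54 × 0.55 × 0.48 = 0.14256
Bayes factor = 0.05904 / 0.14256 ≈ 0.414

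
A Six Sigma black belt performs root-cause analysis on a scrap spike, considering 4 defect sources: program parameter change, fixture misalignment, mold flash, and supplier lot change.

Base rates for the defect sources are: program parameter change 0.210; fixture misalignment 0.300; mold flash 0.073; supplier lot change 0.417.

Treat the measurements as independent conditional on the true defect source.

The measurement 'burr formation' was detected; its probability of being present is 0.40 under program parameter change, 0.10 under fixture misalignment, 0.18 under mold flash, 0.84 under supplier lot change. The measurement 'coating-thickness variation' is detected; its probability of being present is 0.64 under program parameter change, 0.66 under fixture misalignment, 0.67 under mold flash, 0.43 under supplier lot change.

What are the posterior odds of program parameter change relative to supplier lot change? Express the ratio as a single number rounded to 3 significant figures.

Posterior odds equal prior odds times the likelihood ratio; only the two competing hypotheses matter.
  program parameter change: 0.210 × 0.40 × 0.64 = 0.05376
  supplier lot change: 0.417 × 0.84 × 0.43 = 0.15062
Odds(program parameter change : supplier lot change) = 0.05376 / 0.15062 ≈ 0.357.

0.357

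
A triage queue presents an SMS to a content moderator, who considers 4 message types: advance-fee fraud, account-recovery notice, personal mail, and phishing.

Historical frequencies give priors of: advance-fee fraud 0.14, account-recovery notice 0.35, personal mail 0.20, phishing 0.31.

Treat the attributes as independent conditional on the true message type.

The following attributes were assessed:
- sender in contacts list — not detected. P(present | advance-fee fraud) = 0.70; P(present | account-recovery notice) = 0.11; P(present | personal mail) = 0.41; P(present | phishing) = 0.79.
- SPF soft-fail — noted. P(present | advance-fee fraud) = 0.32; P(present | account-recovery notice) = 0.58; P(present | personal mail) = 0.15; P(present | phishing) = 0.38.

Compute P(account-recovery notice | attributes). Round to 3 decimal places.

0.764

For each hypothesis, the unnormalized posterior weight is prior × product of the attribute likelihoods (using 1 − P(present | H) for each absent attribute):
  advance-fee fraud: 0.14 × (1 − 0.70) × 0.32 = 0.01344
  account-recovery notice: 0.35 × (1 − 0.11) × 0.58 = 0.18067
  personal mail: 0.20 × (1 − 0.41) × 0.15 = 0.0177
  phishing: 0.31 × (1 − 0.79) × 0.38 = 0.024738
Normalizing constant Z = 0.01344 + 0.18067 + 0.0177 + 0.024738 = 0.23655.
P(account-recovery notice | evidence) = 0.18067 / 0.23655 ≈ 0.764.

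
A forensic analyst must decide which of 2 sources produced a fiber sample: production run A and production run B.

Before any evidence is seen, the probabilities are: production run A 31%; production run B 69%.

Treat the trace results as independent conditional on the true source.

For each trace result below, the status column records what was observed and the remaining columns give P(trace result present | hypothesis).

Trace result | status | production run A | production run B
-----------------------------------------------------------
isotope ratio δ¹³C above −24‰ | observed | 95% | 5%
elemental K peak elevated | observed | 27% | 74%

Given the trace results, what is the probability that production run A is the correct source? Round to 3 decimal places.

For each hypothesis, the unnormalized posterior weight is prior × product of the trace result likelihoods:
  production run A: 0.31 × 0.95 × 0.27 = 0.079515
  production run B: 0.69 × 0.05 × 0.74 = 0.02553
The unnormalized weights sum to 0.10504.
P(production run A | evidence) = 0.079515 / 0.10504 ≈ 0.757.

0.757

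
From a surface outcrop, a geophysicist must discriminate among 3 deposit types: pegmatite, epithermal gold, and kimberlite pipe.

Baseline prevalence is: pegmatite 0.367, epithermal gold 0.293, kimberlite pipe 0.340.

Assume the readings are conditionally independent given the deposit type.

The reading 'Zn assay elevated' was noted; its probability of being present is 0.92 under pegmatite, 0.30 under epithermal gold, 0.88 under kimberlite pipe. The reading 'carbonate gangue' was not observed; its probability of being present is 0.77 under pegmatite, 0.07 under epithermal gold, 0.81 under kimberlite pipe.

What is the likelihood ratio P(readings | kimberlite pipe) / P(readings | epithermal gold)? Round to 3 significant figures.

0.599

The Bayes factor is the ratio of the joint likelihoods of the reading pattern under the two hypotheses (using 1 − P(present | H) for each absent reading).
  kimberlite pipe: 0.88 × (1 − 0.81) = 0.1672
  epithermal gold: 0.30 × (1 − 0.07) = 0.279
Bayes factor = 0.1672 / 0.279 ≈ 0.599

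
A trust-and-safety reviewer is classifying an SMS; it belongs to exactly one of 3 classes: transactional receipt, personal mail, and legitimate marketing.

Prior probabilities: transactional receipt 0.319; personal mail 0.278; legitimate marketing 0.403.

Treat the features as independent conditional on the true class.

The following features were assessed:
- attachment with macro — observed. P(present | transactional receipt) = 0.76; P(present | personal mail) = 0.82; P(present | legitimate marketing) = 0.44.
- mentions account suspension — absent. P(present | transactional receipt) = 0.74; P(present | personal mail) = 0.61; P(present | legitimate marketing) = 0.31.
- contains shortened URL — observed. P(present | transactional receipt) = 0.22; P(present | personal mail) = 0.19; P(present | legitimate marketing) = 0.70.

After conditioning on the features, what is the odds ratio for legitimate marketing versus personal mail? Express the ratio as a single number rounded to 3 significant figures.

The normalizing constant cancels in an odds ratio, so compute prior × likelihood for the two hypotheses only (using 1 − P(present | H) for each absent feature):
  legitimate marketing: 0.403 × 0.44 × (1 − 0.31) × 0.70 = 0.085646
  personal mail: 0.278 × 0.82 × (1 − 0.61) × 0.19 = 0.016892
Odds(legitimate marketing : personal mail) = 0.085646 / 0.016892 ≈ 5.07.

5.07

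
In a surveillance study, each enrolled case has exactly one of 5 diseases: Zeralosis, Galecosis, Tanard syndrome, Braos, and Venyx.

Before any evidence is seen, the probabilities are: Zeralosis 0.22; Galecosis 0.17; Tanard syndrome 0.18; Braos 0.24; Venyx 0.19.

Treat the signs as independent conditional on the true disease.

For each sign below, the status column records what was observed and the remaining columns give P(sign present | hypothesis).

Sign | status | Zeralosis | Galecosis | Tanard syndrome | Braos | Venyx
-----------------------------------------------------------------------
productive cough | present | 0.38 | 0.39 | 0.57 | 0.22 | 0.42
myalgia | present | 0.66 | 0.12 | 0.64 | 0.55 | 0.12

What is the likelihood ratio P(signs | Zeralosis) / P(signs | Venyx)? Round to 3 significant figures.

4.98

Joint likelihood of the sign pattern under each hypothesis:
  Zeralosis: 0.38 × 0.66 = 0.2508
  Venyx: 0.42 × 0.12 = 0.0504
Bayes factor = 0.2508 / 0.0504 ≈ 4.98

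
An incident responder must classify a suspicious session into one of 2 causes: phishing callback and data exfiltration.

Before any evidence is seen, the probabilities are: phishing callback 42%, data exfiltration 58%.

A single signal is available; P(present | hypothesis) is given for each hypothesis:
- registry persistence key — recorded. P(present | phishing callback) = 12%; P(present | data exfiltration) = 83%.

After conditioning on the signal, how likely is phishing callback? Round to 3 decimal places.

0.095

Multiply each prior by the likelihood of the signal:
  phishing callback: 0.42 × 0.12 = 0.0504
  data exfiltration: 0.58 × 0.83 = 0.4814
Normalizing constant Z = 0.0504 + 0.4814 = 0.5318.
P(phishing callback | evidence) = 0.0504 / 0.5318 ≈ 0.095.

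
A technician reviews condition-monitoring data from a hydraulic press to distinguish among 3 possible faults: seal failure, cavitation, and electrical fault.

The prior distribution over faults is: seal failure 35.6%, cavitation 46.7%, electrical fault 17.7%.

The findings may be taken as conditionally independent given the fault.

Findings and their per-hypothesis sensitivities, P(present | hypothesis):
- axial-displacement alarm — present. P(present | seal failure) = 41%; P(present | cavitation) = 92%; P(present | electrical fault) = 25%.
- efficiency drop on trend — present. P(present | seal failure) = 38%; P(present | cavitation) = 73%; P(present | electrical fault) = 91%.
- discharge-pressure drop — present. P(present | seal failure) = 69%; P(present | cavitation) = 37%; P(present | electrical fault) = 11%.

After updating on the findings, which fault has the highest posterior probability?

Multiply each prior by the joint likelihood of the evidence pattern:
  seal failure: 0.356 × 0.41 × 0.38 × 0.69 = 0.038271
  cavitation: 0.467 × 0.92 × 0.73 × 0.37 = 0.11605
  electrical fault: 0.177 × 0.25 × 0.91 × 0.11 = 0.0044294
Marginal likelihood of the evidence = 0.15875.
P(seal failure | evidence) ≈ 0.038271 / 0.15875 ≈ 0.241
P(cavitation | evidence) ≈ 0.11605 / 0.15875 ≈ 0.731
P(electrical fault | evidence) ≈ 0.0044294 / 0.15875 ≈ 0.028
The largest is 0.731, so cavitation is most probable.

cavitation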